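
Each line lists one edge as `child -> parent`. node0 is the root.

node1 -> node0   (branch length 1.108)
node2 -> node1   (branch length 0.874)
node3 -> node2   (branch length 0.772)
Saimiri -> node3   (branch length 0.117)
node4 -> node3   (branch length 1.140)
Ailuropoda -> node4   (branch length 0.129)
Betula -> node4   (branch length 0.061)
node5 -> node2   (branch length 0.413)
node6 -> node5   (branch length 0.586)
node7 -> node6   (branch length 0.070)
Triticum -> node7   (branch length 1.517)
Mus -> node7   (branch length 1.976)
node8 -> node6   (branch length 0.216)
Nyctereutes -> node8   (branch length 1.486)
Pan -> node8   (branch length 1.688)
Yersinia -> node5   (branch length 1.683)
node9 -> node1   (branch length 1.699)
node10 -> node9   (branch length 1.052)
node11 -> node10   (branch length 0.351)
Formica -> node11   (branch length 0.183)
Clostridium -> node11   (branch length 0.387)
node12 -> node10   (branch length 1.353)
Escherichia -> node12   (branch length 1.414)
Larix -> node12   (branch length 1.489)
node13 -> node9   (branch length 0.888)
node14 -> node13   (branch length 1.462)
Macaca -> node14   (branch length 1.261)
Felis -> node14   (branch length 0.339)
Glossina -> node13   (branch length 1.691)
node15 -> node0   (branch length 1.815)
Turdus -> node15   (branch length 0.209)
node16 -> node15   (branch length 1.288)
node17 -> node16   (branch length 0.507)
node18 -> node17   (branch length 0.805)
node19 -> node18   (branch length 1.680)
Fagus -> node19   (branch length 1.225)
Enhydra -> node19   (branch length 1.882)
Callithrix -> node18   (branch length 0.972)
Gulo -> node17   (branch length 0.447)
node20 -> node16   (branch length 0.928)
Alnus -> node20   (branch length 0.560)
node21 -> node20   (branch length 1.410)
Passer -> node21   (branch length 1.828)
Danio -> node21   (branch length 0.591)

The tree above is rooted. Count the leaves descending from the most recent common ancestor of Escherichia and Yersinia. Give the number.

15

The MRCA of Escherichia and Yersinia is the node subtending (((Saimiri,(Ailuropoda,Betula)),(((Triticum,Mus),(Nyctereutes,Pan)),Yersinia)),(((Formica,Clostridium),(Escherichia,Larix)),((Macaca,Felis),Glossina))).
That clade contains 15 terminal taxa: Ailuropoda, Betula, Clostridium, Escherichia, Felis, Formica, Glossina, Larix, Macaca, Mus, Nyctereutes, Pan, Saimiri, Triticum, Yersinia.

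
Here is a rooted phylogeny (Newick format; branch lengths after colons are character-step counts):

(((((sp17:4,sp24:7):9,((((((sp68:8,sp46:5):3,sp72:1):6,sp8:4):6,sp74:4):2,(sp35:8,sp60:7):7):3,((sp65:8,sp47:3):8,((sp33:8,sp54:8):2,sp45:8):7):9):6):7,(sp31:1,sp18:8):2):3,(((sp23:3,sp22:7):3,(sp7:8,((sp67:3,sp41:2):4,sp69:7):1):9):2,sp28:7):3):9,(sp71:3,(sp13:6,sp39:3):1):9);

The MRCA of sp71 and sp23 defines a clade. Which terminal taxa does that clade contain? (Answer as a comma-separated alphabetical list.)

sp13, sp17, sp18, sp22, sp23, sp24, sp28, sp31, sp33, sp35, sp39, sp41, sp45, sp46, sp47, sp54, sp60, sp65, sp67, sp68, sp69, sp7, sp71, sp72, sp74, sp8

Tracing sp71: it sits inside (sp71,(sp13,sp39)).
Tracing sp23: it sits inside (sp23,sp22).
The smallest clade enclosing both is the whole tree (their MRCA is the root), so the answer is all 26 tips in alphabetical order.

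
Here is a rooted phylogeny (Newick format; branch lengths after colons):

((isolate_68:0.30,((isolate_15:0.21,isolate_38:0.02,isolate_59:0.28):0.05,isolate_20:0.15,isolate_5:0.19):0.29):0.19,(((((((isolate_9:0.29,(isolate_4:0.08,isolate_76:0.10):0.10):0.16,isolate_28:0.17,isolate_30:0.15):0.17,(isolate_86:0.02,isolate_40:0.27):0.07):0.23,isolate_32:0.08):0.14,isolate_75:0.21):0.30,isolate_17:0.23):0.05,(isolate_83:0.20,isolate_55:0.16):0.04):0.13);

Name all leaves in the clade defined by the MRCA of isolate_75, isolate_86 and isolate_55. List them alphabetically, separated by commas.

isolate_17, isolate_28, isolate_30, isolate_32, isolate_4, isolate_40, isolate_55, isolate_75, isolate_76, isolate_83, isolate_86, isolate_9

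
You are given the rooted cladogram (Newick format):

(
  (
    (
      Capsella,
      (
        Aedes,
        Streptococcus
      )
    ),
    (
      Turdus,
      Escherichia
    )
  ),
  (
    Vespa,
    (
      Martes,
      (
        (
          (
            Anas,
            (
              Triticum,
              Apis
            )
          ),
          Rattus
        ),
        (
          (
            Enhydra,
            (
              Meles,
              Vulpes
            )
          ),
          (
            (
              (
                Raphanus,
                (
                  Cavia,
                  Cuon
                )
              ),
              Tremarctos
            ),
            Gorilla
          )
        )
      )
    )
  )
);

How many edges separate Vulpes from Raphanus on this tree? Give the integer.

7

The MRCA of Vulpes and Raphanus is the node subtending ((Enhydra,(Meles,Vulpes)),(((Raphanus,(Cavia,Cuon)),Tremarctos),Gorilla)).
From Vulpes up to that node: 3 branches. From Raphanus up to the same node: 4 branches. Total: 3 + 4 = 7.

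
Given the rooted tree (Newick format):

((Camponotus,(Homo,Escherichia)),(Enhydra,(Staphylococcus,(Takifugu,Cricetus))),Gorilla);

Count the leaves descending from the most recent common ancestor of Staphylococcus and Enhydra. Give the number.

4

The MRCA of Staphylococcus and Enhydra is the node subtending (Enhydra,(Staphylococcus,(Takifugu,Cricetus))).
That clade contains 4 terminal taxa: Cricetus, Enhydra, Staphylococcus, Takifugu.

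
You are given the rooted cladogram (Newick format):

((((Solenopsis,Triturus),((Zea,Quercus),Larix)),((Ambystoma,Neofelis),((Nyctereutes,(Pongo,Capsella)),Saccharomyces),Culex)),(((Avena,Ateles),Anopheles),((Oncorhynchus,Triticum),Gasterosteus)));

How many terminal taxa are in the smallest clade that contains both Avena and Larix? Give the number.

18

The MRCA of Avena and Larix is the root, so the clade is the entire tree.
That clade contains 18 terminal taxa: Ambystoma, Anopheles, Ateles, Avena, Capsella, Culex, Gasterosteus, Larix, Neofelis, Nyctereutes, Oncorhynchus, Pongo, Quercus, Saccharomyces, Solenopsis, Triticum, Triturus, Zea.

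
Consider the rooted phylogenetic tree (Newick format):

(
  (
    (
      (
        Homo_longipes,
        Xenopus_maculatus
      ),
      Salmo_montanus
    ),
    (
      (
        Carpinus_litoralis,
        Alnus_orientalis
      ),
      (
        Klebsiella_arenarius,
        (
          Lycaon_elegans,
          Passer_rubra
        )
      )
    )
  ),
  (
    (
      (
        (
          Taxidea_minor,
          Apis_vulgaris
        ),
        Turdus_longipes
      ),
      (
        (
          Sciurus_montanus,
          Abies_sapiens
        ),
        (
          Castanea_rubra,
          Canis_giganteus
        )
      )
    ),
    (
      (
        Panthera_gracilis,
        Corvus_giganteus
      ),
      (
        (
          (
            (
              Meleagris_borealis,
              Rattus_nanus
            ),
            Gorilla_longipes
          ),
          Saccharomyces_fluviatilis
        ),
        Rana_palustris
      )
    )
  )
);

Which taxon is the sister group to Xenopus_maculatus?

Homo_longipes

Xenopus_maculatus attaches to the tree at the node subtending (Homo_longipes,Xenopus_maculatus).
The other lineage descending from that same node — the sister group — is the single tip Homo_longipes.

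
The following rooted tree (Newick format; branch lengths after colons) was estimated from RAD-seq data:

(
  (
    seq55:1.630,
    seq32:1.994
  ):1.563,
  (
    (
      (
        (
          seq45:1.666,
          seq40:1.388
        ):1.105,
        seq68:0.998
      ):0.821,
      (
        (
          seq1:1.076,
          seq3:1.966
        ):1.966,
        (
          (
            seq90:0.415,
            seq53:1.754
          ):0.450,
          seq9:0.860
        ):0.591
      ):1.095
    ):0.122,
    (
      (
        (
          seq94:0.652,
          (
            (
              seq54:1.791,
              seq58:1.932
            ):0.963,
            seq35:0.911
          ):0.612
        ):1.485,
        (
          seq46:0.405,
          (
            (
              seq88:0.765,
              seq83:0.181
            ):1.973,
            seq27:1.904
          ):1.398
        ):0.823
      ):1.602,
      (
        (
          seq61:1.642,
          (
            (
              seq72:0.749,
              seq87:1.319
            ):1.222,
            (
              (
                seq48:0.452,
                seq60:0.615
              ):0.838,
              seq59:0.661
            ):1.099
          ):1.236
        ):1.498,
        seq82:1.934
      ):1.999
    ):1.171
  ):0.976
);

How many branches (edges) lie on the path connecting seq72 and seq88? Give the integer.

10

The MRCA of seq72 and seq88 is the node subtending (((seq94,((seq54,seq58),seq35)),(seq46,((seq88,seq83),seq27))),((seq61,((seq72,seq87),((seq48,seq60),seq59))),seq82)).
From seq72 up to that node: 5 branches. From seq88 up to the same node: 5 branches. Total: 5 + 5 = 10.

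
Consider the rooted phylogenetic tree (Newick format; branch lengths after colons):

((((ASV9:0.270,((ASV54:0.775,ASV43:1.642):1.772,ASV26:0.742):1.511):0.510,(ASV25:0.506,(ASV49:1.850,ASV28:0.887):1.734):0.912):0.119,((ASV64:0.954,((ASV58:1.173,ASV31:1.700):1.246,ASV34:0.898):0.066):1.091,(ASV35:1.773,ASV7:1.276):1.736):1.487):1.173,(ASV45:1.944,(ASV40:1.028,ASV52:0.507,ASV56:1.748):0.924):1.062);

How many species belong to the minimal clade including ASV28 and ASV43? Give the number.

7

The MRCA of ASV28 and ASV43 is the node subtending ((ASV9,((ASV54,ASV43),ASV26)),(ASV25,(ASV49,ASV28))).
That clade contains 7 terminal taxa: ASV25, ASV26, ASV28, ASV43, ASV49, ASV54, ASV9.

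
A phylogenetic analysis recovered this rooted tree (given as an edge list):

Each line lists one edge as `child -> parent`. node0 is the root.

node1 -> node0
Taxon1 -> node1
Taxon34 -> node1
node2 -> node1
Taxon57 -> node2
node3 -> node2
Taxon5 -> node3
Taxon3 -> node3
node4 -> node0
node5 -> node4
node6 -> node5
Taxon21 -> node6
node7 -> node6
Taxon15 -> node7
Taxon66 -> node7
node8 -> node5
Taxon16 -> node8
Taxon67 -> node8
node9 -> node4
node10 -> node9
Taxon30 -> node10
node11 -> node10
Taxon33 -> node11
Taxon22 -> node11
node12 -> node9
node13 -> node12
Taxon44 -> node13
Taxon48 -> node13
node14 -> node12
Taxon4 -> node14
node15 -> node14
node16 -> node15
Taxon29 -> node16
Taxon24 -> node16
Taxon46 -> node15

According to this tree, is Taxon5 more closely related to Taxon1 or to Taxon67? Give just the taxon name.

Taxon1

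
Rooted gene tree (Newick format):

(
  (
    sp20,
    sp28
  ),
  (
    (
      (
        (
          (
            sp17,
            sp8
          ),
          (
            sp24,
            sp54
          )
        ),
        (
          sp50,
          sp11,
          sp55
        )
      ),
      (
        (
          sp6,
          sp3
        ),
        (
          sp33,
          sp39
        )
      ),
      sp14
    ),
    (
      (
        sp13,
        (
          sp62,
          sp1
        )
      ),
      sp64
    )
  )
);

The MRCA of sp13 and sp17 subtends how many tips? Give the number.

The MRCA of sp13 and sp17 is the node subtending (((((sp17,sp8),(sp24,sp54)),(sp50,sp11,sp55)),((sp6,sp3),(sp33,sp39)),sp14),((sp13,(sp62,sp1)),sp64)).
That clade contains 16 terminal taxa: sp1, sp11, sp13, sp14, sp17, sp24, sp3, sp33, sp39, sp50, sp54, sp55, sp6, sp62, sp64, sp8.

16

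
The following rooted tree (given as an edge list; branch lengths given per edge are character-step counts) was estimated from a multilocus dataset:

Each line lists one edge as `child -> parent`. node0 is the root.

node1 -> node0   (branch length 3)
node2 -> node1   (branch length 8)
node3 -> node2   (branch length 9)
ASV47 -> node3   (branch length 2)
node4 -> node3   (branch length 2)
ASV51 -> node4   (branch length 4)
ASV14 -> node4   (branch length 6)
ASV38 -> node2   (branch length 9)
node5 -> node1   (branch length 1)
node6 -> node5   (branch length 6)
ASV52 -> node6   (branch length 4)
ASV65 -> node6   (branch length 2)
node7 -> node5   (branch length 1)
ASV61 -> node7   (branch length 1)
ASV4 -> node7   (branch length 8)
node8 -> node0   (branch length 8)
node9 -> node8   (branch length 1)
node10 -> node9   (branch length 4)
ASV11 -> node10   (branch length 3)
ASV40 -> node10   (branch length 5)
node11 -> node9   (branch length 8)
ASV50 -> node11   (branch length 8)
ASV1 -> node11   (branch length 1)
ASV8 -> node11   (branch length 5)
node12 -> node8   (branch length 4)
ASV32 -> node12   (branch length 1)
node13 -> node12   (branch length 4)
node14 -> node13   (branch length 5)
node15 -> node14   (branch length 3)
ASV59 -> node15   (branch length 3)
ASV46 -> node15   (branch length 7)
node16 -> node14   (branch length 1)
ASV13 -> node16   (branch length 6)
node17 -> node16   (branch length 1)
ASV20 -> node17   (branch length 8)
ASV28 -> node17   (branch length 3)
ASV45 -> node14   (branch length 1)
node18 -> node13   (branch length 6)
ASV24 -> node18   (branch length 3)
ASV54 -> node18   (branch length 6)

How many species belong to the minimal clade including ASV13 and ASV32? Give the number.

9

The MRCA of ASV13 and ASV32 is the node subtending (ASV32,(((ASV59,ASV46),(ASV13,(ASV20,ASV28)),ASV45),(ASV24,ASV54))).
That clade contains 9 terminal taxa: ASV13, ASV20, ASV24, ASV28, ASV32, ASV45, ASV46, ASV54, ASV59.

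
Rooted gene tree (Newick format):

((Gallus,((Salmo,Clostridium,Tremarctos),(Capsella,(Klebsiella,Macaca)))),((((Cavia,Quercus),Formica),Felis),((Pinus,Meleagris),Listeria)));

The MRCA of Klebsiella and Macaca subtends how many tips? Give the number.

The MRCA of Klebsiella and Macaca is the node subtending (Klebsiella,Macaca).
That clade contains 2 terminal taxa: Klebsiella, Macaca.

2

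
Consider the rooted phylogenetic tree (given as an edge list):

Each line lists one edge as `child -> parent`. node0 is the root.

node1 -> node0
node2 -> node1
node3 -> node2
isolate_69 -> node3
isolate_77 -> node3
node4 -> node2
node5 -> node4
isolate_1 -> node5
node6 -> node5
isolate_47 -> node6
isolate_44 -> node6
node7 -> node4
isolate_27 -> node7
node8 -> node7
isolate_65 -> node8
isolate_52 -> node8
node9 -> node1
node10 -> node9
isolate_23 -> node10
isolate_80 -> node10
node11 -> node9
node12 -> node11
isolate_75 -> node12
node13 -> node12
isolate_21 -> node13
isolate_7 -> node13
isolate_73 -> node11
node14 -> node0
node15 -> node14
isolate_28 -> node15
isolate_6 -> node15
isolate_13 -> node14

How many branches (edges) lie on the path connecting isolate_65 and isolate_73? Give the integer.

8

The MRCA of isolate_65 and isolate_73 is the node subtending (((isolate_69,isolate_77),((isolate_1,(isolate_47,isolate_44)),(isolate_27,(isolate_65,isolate_52)))),((isolate_23,isolate_80),((isolate_75,(isolate_21,isolate_7)),isolate_73))).
From isolate_65 up to that node: 5 branches. From isolate_73 up to the same node: 3 branches. Total: 5 + 3 = 8.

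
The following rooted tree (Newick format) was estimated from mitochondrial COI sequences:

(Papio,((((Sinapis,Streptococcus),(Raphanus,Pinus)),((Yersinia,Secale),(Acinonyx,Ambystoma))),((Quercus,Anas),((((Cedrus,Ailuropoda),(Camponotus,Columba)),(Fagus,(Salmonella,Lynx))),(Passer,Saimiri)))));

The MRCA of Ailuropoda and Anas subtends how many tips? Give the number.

The MRCA of Ailuropoda and Anas is the node subtending ((Quercus,Anas),((((Cedrus,Ailuropoda),(Camponotus,Columba)),(Fagus,(Salmonella,Lynx))),(Passer,Saimiri))).
That clade contains 11 terminal taxa: Ailuropoda, Anas, Camponotus, Cedrus, Columba, Fagus, Lynx, Passer, Quercus, Saimiri, Salmonella.

11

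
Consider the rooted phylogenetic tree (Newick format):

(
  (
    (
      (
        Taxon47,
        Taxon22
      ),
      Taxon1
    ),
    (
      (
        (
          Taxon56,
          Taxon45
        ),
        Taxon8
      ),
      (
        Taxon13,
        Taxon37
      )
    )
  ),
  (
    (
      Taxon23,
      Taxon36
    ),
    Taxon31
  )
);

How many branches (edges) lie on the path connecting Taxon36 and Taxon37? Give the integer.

The MRCA of Taxon36 and Taxon37 is the root of the tree.
From Taxon36 up to that node: 3 branches. From Taxon37 up to the same node: 4 branches. Total: 3 + 4 = 7.

7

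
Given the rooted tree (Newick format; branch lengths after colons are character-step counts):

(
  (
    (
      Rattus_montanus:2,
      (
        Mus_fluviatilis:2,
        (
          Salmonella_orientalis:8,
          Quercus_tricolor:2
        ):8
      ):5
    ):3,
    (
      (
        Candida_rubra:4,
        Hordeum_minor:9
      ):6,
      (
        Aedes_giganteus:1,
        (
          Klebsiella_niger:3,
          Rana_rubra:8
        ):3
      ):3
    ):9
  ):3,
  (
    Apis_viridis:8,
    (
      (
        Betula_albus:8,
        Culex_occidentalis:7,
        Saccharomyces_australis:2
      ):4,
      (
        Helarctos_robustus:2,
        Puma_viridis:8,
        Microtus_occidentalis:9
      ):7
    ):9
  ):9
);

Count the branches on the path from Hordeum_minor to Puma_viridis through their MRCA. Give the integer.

The MRCA of Hordeum_minor and Puma_viridis is the root of the tree.
From Hordeum_minor up to that node: 4 branches. From Puma_viridis up to the same node: 4 branches. Total: 4 + 4 = 8.

8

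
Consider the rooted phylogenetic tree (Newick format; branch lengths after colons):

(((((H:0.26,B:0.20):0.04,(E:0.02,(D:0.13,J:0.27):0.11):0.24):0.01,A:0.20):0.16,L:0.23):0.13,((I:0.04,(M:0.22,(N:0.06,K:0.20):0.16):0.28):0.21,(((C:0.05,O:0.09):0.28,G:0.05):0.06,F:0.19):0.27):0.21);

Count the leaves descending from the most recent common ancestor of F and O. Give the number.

The MRCA of F and O is the node subtending (((C,O),G),F).
That clade contains 4 terminal taxa: C, F, G, O.

4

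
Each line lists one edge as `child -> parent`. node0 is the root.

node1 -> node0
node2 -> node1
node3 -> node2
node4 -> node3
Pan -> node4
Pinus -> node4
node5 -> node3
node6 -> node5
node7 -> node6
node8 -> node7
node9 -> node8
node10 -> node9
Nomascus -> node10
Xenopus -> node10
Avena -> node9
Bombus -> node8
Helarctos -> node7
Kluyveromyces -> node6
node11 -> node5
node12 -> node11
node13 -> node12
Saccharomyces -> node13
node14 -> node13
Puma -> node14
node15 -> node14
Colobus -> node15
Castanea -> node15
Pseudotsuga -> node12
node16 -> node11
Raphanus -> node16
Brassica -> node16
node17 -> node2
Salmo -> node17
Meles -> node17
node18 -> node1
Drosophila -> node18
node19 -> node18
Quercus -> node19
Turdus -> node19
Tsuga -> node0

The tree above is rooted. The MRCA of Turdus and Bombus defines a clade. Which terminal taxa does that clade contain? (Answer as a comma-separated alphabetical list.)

Avena, Bombus, Brassica, Castanea, Colobus, Drosophila, Helarctos, Kluyveromyces, Meles, Nomascus, Pan, Pinus, Pseudotsuga, Puma, Quercus, Raphanus, Saccharomyces, Salmo, Turdus, Xenopus

Tracing Turdus: it sits inside (Quercus,Turdus).
Tracing Bombus: it sits inside (((Nomascus,Xenopus),Avena),Bombus).
The smallest clade enclosing both is ((((Pan,Pinus),((((((Nomascus,Xenopus),Avena),Bombus),Helarctos),Kluyveromyces),(((Saccharomyces,(Puma,(Colobus,Castanea))),Pseudotsuga),(Raphanus,Brassica)))),(Salmo,Meles)),(Drosophila,(Quercus,Turdus))); the answer is its 20 terminal taxa in alphabetical order.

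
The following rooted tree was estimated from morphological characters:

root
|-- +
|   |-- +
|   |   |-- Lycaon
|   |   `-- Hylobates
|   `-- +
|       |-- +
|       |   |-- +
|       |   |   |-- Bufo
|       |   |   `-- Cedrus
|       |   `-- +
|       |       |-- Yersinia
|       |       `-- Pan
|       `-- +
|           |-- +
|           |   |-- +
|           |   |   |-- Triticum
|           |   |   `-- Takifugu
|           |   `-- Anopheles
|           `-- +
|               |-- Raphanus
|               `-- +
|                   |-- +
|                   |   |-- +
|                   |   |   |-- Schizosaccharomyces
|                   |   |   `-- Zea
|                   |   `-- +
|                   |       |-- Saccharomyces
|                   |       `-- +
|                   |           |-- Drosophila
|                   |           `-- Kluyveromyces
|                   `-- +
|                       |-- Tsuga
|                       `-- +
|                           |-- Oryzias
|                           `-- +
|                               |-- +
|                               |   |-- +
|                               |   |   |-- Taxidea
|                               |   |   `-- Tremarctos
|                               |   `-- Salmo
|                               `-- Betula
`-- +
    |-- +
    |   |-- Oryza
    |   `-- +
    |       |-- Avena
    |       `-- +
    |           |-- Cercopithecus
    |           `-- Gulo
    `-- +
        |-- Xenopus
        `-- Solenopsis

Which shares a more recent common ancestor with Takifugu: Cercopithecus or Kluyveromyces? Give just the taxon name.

Kluyveromyces

The MRCA of Takifugu and Kluyveromyces subtends (((Triticum,Takifugu),Anopheles),(Raphanus,(((Schizosaccharomyces,Zea),(Saccharomyces,(Drosophila,Kluyveromyces))),(Tsuga,(Oryzias,(((Taxidea,Tremarctos),Salmo),Betula)))))) (15 taxa).
The MRCA of Takifugu and Cercopithecus is the root, subtending the entire tree (27 taxa).
The first is nested inside the second, so Takifugu shares a more recent common ancestor with Kluyveromyces.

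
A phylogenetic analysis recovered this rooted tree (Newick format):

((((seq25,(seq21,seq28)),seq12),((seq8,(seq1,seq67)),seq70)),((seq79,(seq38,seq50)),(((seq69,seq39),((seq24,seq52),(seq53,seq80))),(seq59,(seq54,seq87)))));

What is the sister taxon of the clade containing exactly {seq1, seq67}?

The clade containing exactly {seq1, seq67} attaches to the tree at the node subtending (seq8,(seq1,seq67)).
The other lineage descending from that same node — the sister group — is the single tip seq8.

seq8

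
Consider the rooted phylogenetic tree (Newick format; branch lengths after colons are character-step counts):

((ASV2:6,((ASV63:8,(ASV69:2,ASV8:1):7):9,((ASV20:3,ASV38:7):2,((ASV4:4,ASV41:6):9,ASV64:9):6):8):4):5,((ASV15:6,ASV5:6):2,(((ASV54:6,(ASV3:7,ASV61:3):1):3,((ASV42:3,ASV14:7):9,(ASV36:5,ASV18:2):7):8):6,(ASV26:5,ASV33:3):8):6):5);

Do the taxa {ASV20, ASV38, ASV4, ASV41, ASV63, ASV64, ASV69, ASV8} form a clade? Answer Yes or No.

The most recent common ancestor of these taxa subtends ((ASV63,(ASV69,ASV8)),((ASV20,ASV38),((ASV4,ASV41),ASV64))).
That clade has exactly 8 tips — every listed taxon and nothing else — so the group is monophyletic.

Yes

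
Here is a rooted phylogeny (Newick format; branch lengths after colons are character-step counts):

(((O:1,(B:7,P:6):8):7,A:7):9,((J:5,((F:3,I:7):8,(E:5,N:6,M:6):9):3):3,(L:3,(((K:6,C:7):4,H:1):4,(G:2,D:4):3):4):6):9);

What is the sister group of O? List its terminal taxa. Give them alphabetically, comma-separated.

O attaches to the tree at the node subtending (O,(B,P)).
The other lineage descending from that same node — the sister group — is (B,P); its 2 tips in alphabetical order are the answer.

B, P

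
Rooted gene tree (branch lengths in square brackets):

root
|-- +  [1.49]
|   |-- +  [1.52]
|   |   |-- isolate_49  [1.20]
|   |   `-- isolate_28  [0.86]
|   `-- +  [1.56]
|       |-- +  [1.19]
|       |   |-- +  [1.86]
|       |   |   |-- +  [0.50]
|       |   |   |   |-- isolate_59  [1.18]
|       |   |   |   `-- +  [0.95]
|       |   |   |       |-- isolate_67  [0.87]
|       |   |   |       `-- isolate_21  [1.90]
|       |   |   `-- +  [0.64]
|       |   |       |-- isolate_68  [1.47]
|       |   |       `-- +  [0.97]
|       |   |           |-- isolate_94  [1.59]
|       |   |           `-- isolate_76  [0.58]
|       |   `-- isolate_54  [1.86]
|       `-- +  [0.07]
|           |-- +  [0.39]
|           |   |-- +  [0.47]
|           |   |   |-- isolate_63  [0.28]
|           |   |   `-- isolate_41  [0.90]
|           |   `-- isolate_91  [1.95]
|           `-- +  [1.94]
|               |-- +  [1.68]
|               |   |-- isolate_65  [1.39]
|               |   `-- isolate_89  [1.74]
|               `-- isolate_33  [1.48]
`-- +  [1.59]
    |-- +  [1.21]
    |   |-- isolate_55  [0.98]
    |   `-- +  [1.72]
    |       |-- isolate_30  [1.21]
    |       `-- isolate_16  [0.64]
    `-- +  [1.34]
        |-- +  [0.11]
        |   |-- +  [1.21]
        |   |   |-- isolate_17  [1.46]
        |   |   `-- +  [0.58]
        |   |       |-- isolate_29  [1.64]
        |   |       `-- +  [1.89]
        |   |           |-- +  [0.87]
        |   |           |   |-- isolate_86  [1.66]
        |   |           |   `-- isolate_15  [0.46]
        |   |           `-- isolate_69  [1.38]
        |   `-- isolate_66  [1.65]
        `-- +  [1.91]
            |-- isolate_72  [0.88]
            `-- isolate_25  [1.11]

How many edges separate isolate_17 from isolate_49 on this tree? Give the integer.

8

The MRCA of isolate_17 and isolate_49 is the root of the tree.
From isolate_17 up to that node: 5 branches. From isolate_49 up to the same node: 3 branches. Total: 5 + 3 = 8.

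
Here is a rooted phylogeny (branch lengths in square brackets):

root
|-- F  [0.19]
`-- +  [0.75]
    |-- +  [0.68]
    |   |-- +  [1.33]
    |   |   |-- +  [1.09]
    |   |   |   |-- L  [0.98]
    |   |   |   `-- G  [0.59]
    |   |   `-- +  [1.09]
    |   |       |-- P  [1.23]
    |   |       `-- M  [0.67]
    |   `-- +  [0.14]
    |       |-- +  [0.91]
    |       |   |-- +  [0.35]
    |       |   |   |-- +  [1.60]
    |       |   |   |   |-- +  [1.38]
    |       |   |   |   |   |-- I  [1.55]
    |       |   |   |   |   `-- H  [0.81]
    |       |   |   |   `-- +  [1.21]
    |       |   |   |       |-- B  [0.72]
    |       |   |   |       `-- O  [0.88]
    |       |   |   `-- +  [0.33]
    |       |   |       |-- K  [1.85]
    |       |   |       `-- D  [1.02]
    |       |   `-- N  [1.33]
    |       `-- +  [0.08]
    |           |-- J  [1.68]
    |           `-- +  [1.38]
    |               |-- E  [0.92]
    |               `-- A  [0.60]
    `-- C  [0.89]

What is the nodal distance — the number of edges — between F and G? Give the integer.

6

The MRCA of F and G is the root of the tree.
From F up to that node: 1 branch. From G up to the same node: 5 branches. Total: 1 + 5 = 6.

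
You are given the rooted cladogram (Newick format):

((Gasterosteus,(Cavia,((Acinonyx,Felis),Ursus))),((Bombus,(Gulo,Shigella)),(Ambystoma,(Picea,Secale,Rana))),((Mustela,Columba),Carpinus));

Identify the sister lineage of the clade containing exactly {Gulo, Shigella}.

Bombus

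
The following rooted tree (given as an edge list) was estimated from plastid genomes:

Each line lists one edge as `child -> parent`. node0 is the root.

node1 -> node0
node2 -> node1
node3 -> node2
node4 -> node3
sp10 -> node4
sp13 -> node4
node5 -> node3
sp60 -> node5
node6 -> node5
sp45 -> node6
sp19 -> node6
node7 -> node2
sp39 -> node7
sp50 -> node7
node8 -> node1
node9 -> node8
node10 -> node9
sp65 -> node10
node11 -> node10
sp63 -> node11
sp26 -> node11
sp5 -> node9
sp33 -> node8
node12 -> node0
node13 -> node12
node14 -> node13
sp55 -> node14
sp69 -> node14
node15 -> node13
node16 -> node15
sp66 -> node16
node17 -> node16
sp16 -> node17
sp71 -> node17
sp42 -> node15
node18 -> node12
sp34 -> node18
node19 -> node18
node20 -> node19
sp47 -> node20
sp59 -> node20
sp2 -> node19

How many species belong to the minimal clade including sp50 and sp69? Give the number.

The MRCA of sp50 and sp69 is the root, so the clade is the entire tree.
That clade contains 22 terminal taxa: sp10, sp13, sp16, sp19, sp2, sp26, sp33, sp34, sp39, sp42, sp45, sp47, sp5, sp50, sp55, sp59, sp60, sp63, sp65, sp66, sp69, sp71.

22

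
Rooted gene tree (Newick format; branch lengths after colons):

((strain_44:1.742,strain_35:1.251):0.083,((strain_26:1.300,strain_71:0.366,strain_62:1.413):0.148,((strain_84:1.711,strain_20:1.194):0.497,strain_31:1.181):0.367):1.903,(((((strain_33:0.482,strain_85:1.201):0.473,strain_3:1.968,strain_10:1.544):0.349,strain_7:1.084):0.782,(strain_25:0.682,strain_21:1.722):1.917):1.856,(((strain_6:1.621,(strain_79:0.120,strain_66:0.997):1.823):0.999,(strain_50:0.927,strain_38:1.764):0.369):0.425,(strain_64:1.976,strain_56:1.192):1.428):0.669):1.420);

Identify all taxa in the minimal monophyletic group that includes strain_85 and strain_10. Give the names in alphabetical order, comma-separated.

Tracing strain_85: it sits inside (strain_33,strain_85).
Tracing strain_10: it sits inside ((strain_33,strain_85),strain_3,strain_10).
The smallest clade enclosing both is ((strain_33,strain_85),strain_3,strain_10); the answer is its 4 terminal taxa in alphabetical order.

strain_10, strain_3, strain_33, strain_85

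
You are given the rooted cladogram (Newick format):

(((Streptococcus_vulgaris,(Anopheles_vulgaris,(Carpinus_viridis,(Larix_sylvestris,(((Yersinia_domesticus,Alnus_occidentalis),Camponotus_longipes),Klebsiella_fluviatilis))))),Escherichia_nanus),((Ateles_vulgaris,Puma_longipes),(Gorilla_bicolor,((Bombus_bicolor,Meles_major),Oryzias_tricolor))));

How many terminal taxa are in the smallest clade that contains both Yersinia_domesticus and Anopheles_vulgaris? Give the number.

The MRCA of Yersinia_domesticus and Anopheles_vulgaris is the node subtending (Anopheles_vulgaris,(Carpinus_viridis,(Larix_sylvestris,(((Yersinia_domesticus,Alnus_occidentalis),Camponotus_longipes),Klebsiella_fluviatilis)))).
That clade contains 7 terminal taxa: Alnus_occidentalis, Anopheles_vulgaris, Camponotus_longipes, Carpinus_viridis, Klebsiella_fluviatilis, Larix_sylvestris, Yersinia_domesticus.

7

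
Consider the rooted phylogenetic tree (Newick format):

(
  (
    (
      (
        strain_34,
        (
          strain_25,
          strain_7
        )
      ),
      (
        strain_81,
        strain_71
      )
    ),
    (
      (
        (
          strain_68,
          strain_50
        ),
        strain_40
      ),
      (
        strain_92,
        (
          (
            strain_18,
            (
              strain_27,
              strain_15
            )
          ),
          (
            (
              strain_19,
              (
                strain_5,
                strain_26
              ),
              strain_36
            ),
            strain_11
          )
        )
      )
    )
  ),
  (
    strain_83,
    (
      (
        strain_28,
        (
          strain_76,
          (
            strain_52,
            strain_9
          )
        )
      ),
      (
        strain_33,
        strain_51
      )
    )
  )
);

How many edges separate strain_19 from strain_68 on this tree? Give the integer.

The MRCA of strain_19 and strain_68 is the node subtending (((strain_68,strain_50),strain_40),(strain_92,((strain_18,(strain_27,strain_15)),((strain_19,(strain_5,strain_26),strain_36),strain_11)))).
From strain_19 up to that node: 5 branches. From strain_68 up to the same node: 3 branches. Total: 5 + 3 = 8.

8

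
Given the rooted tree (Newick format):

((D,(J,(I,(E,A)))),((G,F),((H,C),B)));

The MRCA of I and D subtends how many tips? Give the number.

The MRCA of I and D is the node subtending (D,(J,(I,(E,A)))).
That clade contains 5 terminal taxa: A, D, E, I, J.

5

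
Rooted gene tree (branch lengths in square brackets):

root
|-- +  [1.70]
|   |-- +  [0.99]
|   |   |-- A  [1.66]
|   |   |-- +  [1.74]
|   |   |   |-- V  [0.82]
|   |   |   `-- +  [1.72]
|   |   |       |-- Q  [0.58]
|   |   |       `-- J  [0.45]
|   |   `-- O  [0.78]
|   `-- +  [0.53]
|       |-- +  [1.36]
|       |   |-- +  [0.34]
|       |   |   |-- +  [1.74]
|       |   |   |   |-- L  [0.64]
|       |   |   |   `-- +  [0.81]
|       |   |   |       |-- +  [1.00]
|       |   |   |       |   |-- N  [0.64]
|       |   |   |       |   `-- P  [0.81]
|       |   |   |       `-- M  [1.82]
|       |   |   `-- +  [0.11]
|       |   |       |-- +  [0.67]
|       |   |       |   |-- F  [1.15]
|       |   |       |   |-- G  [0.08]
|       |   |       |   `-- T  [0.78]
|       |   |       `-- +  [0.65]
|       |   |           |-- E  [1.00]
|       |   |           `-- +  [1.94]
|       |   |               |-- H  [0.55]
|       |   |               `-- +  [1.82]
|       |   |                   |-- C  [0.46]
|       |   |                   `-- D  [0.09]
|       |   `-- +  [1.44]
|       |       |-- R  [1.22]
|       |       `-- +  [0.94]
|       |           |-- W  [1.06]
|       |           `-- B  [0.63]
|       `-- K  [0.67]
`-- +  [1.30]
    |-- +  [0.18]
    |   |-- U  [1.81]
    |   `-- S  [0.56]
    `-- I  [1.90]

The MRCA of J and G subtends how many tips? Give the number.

The MRCA of J and G is the node subtending ((A,(V,(Q,J)),O),((((L,((N,P),M)),((F,G,T),(E,(H,(C,D))))),(R,(W,B))),K)).
That clade contains 20 terminal taxa: A, B, C, D, E, F, G, H, J, K, L, M, N, O, P, Q, R, T, V, W.

20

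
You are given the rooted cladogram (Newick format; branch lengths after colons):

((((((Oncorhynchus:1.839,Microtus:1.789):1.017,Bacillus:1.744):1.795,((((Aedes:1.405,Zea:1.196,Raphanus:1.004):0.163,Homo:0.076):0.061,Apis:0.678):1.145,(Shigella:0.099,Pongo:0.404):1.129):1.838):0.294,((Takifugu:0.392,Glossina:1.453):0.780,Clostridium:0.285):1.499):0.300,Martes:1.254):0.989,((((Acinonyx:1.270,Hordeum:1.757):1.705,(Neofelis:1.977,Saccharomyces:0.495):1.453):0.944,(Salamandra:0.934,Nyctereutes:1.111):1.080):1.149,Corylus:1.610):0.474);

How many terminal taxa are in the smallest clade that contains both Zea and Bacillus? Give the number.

The MRCA of Zea and Bacillus is the node subtending (((Oncorhynchus,Microtus),Bacillus),((((Aedes,Zea,Raphanus),Homo),Apis),(Shigella,Pongo))).
That clade contains 10 terminal taxa: Aedes, Apis, Bacillus, Homo, Microtus, Oncorhynchus, Pongo, Raphanus, Shigella, Zea.

10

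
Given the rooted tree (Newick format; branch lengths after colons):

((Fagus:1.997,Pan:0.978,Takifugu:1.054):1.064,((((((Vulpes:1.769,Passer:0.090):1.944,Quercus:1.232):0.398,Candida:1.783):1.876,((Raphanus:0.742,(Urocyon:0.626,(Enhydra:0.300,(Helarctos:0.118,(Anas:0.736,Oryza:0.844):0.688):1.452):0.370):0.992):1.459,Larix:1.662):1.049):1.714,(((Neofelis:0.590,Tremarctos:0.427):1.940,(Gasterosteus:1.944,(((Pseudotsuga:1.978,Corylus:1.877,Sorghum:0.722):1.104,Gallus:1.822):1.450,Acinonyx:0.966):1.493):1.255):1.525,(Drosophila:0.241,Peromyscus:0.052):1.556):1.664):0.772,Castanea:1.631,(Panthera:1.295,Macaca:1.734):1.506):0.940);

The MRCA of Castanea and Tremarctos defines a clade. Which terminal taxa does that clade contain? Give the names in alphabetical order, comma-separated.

Tracing Castanea: it sits inside ((((((Vulpes,Passer),Quercus),Candida),((Raphanus,(Urocyon,(Enhydra,(Helarctos,(Anas,Oryza))))),Larix)),(((Neofelis,Tremarctos),(Gasterosteus,(((Pseudotsuga,Corylus,Sorghum),Gallus),Acinonyx))),(Drosophila,Peromyscus))),Castanea,(Panthera,Macaca)).
Tracing Tremarctos: it sits inside (Neofelis,Tremarctos).
The smallest clade enclosing both is ((((((Vulpes,Passer),Quercus),Candida),((Raphanus,(Urocyon,(Enhydra,(Helarctos,(Anas,Oryza))))),Larix)),(((Neofelis,Tremarctos),(Gasterosteus,(((Pseudotsuga,Corylus,Sorghum),Gallus),Acinonyx))),(Drosophila,Peromyscus))),Castanea,(Panthera,Macaca)); the answer is its 24 terminal taxa in alphabetical order.

Acinonyx, Anas, Candida, Castanea, Corylus, Drosophila, Enhydra, Gallus, Gasterosteus, Helarctos, Larix, Macaca, Neofelis, Oryza, Panthera, Passer, Peromyscus, Pseudotsuga, Quercus, Raphanus, Sorghum, Tremarctos, Urocyon, Vulpes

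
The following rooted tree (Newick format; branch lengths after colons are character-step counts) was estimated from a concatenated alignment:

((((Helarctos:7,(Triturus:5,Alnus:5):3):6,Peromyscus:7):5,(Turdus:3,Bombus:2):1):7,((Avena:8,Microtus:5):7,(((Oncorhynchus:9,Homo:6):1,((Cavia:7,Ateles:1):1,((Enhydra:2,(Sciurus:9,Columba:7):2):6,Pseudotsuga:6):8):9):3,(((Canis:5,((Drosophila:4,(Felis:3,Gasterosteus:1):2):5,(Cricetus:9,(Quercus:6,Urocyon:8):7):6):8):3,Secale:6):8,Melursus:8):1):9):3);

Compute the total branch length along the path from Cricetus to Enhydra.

The path runs Cricetus → … → MRCA → … → Enhydra; the MRCA is the node subtending (((Oncorhynchus,Homo),((Cavia,Ateles),((Enhydra,(Sciurus,Columba)),Pseudotsuga))),(((Canis,((Drosophila,(Felis,Gasterosteus)),(Cricetus,(Quercus,Urocyon)))),Secale),Melursus)).
Branch lengths along that path: 9 + 6 + 8 + 3 + 8 + 1 + 3 + 9 + 8 + 6 + 2 = 63.

63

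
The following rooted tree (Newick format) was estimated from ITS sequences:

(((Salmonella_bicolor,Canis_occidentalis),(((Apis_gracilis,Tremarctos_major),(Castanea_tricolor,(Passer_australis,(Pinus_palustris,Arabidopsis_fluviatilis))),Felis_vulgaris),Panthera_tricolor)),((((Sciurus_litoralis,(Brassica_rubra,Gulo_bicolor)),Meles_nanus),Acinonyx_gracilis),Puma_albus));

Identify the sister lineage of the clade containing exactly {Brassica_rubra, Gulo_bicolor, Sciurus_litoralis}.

Meles_nanus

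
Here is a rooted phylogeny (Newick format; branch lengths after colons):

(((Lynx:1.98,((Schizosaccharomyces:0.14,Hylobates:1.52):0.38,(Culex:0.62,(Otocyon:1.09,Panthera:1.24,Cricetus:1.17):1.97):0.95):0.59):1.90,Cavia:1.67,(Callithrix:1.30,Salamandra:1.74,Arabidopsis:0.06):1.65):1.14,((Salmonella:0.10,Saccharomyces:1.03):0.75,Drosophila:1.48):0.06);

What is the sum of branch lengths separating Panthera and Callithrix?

The path runs Panthera → … → MRCA → … → Callithrix; the MRCA is the node subtending ((Lynx,((Schizosaccharomyces,Hylobates),(Culex,(Otocyon,Panthera,Cricetus)))),Cavia,(Callithrix,Salamandra,Arabidopsis)).
Branch lengths along that path: 1.24 + 1.97 + 0.95 + 0.59 + 1.90 + 1.65 + 1.30 = 9.60.

9.60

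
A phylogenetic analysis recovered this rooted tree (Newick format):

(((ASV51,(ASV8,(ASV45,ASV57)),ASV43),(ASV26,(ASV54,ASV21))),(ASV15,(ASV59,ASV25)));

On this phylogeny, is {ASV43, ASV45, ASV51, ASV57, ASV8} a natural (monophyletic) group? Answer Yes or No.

The most recent common ancestor of these taxa subtends (ASV51,(ASV8,(ASV45,ASV57)),ASV43).
That clade has exactly 5 tips — every listed taxon and nothing else — so the group is monophyletic.

Yes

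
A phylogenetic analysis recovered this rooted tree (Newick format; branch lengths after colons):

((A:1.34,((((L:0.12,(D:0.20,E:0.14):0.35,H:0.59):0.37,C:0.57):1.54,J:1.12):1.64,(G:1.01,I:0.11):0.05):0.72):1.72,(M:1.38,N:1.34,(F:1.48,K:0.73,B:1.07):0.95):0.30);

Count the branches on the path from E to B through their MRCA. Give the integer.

The MRCA of E and B is the root of the tree.
From E up to that node: 7 branches. From B up to the same node: 3 branches. Total: 7 + 3 = 10.

10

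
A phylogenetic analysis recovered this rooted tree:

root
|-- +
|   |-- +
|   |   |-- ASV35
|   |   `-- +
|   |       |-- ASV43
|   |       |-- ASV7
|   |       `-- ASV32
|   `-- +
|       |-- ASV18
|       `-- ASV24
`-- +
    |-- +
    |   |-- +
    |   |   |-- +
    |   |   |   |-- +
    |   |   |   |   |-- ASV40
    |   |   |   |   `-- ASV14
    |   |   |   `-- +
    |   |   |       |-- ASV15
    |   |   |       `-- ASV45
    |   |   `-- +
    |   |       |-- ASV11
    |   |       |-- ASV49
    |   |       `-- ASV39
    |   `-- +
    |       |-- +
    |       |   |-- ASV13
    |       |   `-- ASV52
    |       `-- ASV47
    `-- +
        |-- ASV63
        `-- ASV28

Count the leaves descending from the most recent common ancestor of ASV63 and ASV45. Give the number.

The MRCA of ASV63 and ASV45 is the node subtending (((((ASV40,ASV14),(ASV15,ASV45)),(ASV11,ASV49,ASV39)),((ASV13,ASV52),ASV47)),(ASV63,ASV28)).
That clade contains 12 terminal taxa: ASV11, ASV13, ASV14, ASV15, ASV28, ASV39, ASV40, ASV45, ASV47, ASV49, ASV52, ASV63.

12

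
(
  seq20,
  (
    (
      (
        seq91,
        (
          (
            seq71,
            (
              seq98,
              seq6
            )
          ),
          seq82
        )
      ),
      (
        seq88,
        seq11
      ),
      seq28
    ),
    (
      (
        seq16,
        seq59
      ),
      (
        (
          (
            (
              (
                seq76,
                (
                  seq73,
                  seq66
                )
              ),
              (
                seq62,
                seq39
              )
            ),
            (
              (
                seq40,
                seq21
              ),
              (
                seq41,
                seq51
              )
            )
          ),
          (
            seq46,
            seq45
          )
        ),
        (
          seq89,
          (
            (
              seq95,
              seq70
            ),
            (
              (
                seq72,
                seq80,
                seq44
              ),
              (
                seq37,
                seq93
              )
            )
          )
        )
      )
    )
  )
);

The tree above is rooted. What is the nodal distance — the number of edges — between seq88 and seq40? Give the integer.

10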